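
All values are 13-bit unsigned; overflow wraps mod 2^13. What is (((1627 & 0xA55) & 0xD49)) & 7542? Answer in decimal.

64

1627 = 0011001011011
0xA55 = 0101001010101
→ & → 0001001010001 = 593
0xD49 = 0110101001001
→ & → 0000001000001 = 65
7542 = 1110101110110
→ & → 0000001000000 = 64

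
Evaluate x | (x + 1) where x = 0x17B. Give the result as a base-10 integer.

x = 101111011 = 379
x + 1 = 101111100
OR    = 101111111 = 383
(x | (x + 1) sets the lowest cleared bit.)

383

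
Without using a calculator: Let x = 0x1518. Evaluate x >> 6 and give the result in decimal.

84

0x1518 = 1010100011000
shift right by 6 → 0000001010100 = 84
(equivalently, floor(5400 / 64))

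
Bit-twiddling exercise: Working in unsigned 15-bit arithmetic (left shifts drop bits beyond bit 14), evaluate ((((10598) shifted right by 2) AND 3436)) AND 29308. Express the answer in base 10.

72

10598 = 010100101100110
→ shifted right by 2 → 000101001011001 = 2649
3436 = 000110101101100
→ AND → 000100001001000 = 2120
29308 = 111001001111100
→ AND → 000000001001000 = 72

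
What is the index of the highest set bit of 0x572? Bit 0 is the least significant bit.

0x572 = 10101110010
The topmost 1 is at position 10 (since 2^10 = 1024 ≤ 1394 < 2048).

10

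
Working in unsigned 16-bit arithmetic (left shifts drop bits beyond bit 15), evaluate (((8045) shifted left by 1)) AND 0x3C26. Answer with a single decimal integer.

15362

8045 = 0001111101101101
→ shifted left by 1 (mod 2^16) → 0011111011011010 = 16090
0x3C26 = 0011110000100110
→ AND → 0011110000000010 = 15362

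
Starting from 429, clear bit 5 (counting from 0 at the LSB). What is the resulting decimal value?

x = 110101101
bit 5 is currently 1; clear it via x & ~(1 << 5) = x & ~32
→ 110001101 = 397

397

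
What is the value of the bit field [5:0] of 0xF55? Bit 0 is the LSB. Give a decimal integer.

v = 111101010101
Shift right by 0: 111101010101
Mask low 6 bits: 010101 = 21

21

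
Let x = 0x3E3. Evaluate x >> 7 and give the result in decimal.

7

0x3E3 = 1111100011
shift right by 7 → 0000000111 = 7
(equivalently, floor(995 / 128))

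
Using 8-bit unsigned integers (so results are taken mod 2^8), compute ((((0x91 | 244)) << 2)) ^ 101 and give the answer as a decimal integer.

177

0x91 = 10010001
244 = 11110100
→ | → 11110101 = 245
→ << 2 (mod 2^8) → 11010100 = 212
101 = 01100101
→ ^ → 10110001 = 177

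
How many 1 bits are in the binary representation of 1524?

7

1524 = 10111110100
Count the 1s: 1 + 1 + 1 + 1 + 1 + 1 + 1 = 7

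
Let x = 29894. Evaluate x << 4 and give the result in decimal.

478304

29894 = 0000111010011000110
shift left by 4 → 1110100110001100000 = 478304
(equivalently, 29894 × 2^4 = 29894 × 16)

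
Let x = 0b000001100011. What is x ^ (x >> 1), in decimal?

x = 1100011 = 99
x>>1 = 0110001
XOR  = 1010010 = 82
(x ^ (x >> 1) gives the standard binary-reflected Gray code of x.)

82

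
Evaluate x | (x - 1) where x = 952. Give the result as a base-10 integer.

x = 1110111000 = 952
x - 1 = 1110110111
OR    = 1110111111 = 959
(x | (x - 1) sets all bits below the lowest set bit.)

959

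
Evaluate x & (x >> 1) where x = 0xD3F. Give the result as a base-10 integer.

x = 110100111111 = 3391
x>>1 = 011010011111
AND  = 010000011111 = 1055
(x & (x >> 1) has a 1 wherever x has two consecutive 1 bits.)

1055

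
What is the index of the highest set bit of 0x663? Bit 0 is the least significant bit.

10

0x663 = 11001100011
The topmost 1 is at position 10 (since 2^10 = 1024 ≤ 1635 < 2048).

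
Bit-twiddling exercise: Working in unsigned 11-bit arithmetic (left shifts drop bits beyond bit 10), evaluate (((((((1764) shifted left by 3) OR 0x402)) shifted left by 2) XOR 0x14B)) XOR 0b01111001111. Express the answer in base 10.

1548

1764 = 11011100100
→ shifted left by 3 (mod 2^11) → 11100100000 = 1824
0x402 = 10000000010
→ OR → 11100100010 = 1826
→ shifted left by 2 (mod 2^11) → 10010001000 = 1160
0x14B = 00101001011
→ XOR → 10111000011 = 1475
0b01111001111 = 01111001111
→ XOR → 11000001100 = 1548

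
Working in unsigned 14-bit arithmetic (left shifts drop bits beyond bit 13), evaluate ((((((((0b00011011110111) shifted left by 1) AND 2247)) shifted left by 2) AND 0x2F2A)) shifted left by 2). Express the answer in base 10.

0b00011011110111 = 00011011110111
→ shifted left by 1 (mod 2^14) → 00110111101110 = 3566
2247 = 00100011000111
→ AND → 00100011000110 = 2246
→ shifted left by 2 (mod 2^14) → 10001100011000 = 8984
0x2F2A = 10111100101010
→ AND → 10001100001000 = 8968
→ shifted left by 2 (mod 2^14) → 00110000100000 = 3104

3104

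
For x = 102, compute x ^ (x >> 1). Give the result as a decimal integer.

85

x = 1100110 = 102
x>>1 = 0110011
XOR  = 1010101 = 85
(x ^ (x >> 1) gives the standard binary-reflected Gray code of x.)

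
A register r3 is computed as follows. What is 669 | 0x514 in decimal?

669 = 01010011101
0x514 = 10100010100
 OR → 11110011101 = 1949

1949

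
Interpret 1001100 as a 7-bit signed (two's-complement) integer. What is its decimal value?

pattern = 1001100 (MSB is 1 ⇒ negative)
Invert: 0110011, add 1 → 0110100 = 52, so the value is -52.
(Equivalently: 76 - 2^7 = 76 - 128 = -52.)

-52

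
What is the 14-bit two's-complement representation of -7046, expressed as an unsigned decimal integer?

9338

7046 in 14 bits: 01101110000110
Invert: 10010001111001
Add 1:  10010001111010 = 9338
(Check: 2^14 - 7046 = 16384 - 7046 = 9338.)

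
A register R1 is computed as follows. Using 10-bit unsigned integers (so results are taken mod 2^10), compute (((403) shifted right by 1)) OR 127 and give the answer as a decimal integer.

403 = 0110010011
→ shifted right by 1 → 0011001001 = 201
127 = 0001111111
→ OR → 0011111111 = 255

255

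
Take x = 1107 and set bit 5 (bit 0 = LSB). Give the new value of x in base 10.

x = 10001010011
bit 5 is currently 0; set it via x | (1 << 5) = x | 32
→ 10001110011 = 1139

1139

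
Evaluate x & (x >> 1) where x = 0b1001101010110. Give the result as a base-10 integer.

258

x = 1001101010110 = 4950
x>>1 = 0100110101011
AND  = 0000100000010 = 258
(x & (x >> 1) has a 1 wherever x has two consecutive 1 bits.)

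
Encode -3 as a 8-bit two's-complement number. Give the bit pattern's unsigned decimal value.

253

3 in 8 bits: 00000011
Invert: 11111100
Add 1:  11111101 = 253
(Check: 2^8 - 3 = 256 - 3 = 253.)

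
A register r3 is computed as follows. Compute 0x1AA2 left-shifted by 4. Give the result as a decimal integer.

0x1AA2 = 00001101010100010
shift left by 4 → 11010101000100000 = 109088
(equivalently, 6818 × 2^4 = 6818 × 16)

109088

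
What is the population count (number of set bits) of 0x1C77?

0x1C77 = 1110001110111
Count the 1s: 1 + 1 + 1 + 1 + 1 + 1 + 1 + 1 + 1 = 9

9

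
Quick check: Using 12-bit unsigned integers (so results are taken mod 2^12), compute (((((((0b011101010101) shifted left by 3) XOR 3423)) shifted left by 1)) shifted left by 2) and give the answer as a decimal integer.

4024

0b011101010101 = 011101010101
→ shifted left by 3 (mod 2^12) → 101010101000 = 2728
3423 = 110101011111
→ XOR → 011111110111 = 2039
→ shifted left by 1 (mod 2^12) → 111111101110 = 4078
→ shifted left by 2 (mod 2^12) → 111110111000 = 4024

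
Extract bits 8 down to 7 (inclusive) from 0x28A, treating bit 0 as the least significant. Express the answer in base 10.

1

v = 1010001010
Shift right by 7: 101
Mask low 2 bits: 01 = 1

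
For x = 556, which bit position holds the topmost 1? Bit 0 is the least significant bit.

9

556 = 1000101100
The topmost 1 is at position 9 (since 2^9 = 512 ≤ 556 < 1024).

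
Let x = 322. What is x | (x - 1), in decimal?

x = 101000010 = 322
x - 1 = 101000001
OR    = 101000011 = 323
(x | (x - 1) sets all bits below the lowest set bit.)

323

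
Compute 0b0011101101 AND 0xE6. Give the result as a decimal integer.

a = 11101101
0xE6 = 11100110
AND → 11100100 = 228

228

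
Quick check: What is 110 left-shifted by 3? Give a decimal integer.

110 = 0001101110
shift left by 3 → 1101110000 = 880
(equivalently, 110 × 2^3 = 110 × 8)

880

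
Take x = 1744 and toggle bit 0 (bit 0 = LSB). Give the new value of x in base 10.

x = 011011010000
bit 0 is currently 0; toggle it via x ^ (1 << 0) = x ^ 1
→ 011011010001 = 1745

1745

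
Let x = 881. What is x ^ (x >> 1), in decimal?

713

x = 1101110001 = 881
x>>1 = 0110111000
XOR  = 1011001001 = 713
(x ^ (x >> 1) gives the standard binary-reflected Gray code of x.)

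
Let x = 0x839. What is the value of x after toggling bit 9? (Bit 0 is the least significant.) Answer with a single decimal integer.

x = 0100000111001
bit 9 is currently 0; toggle it via x ^ (1 << 9) = x ^ 512
→ 0101000111001 = 2617

2617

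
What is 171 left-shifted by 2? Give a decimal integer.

684

171 = 0010101011
shift left by 2 → 1010101100 = 684
(equivalently, 171 × 2^2 = 171 × 4)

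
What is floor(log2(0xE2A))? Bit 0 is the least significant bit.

0xE2A = 111000101010
The topmost 1 is at position 11 (since 2^11 = 2048 ≤ 3626 < 4096).

11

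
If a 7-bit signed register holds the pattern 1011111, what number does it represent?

-33

pattern = 1011111 (MSB is 1 ⇒ negative)
Invert: 0100000, add 1 → 0100001 = 33, so the value is -33.
(Equivalently: 95 - 2^7 = 95 - 128 = -33.)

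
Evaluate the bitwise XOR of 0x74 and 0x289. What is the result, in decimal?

765

0x74 = 0001110100
0x289 = 1010001001
XOR → 1011111101 = 765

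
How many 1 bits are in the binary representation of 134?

3

134 = 10000110
Count the 1s: 1 + 1 + 1 = 3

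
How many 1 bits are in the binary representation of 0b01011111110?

n = 1011111110
Count the 1s: 1 + 1 + 1 + 1 + 1 + 1 + 1 + 1 = 8

8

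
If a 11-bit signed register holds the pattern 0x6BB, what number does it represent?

pattern = 11010111011 (MSB is 1 ⇒ negative)
Invert: 00101000100, add 1 → 00101000101 = 325, so the value is -325.
(Equivalently: 1723 - 2^11 = 1723 - 2048 = -325.)

-325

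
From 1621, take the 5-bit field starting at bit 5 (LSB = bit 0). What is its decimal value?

18

v = 11001010101
Shift right by 5: 110010
Mask low 5 bits: 10010 = 18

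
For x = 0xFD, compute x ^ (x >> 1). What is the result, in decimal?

131

x = 11111101 = 253
x>>1 = 01111110
XOR  = 10000011 = 131
(x ^ (x >> 1) gives the standard binary-reflected Gray code of x.)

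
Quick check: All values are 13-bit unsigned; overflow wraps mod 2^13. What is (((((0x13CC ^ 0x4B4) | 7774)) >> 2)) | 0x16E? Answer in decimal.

2047

0x13CC = 1001111001100
0x4B4 = 0010010110100
→ ^ → 1011101111000 = 6008
7774 = 1111001011110
→ | → 1111101111110 = 8062
→ >> 2 → 0011111011111 = 2015
0x16E = 0000101101110
→ | → 0011111111111 = 2047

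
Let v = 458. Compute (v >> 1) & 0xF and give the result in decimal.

5

v = 0111001010
Shift right by 1: 011100101
Mask low 4 bits: 0101 = 5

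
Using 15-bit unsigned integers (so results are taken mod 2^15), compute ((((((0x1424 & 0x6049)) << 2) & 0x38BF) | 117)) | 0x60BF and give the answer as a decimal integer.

24831

0x1424 = 001010000100100
0x6049 = 110000001001001
→ & → 000000000000000 = 0
→ << 2 (mod 2^15) → 000000000000000 = 0
0x38BF = 011100010111111
→ & → 000000000000000 = 0
117 = 000000001110101
→ | → 000000001110101 = 117
0x60BF = 110000010111111
→ | → 110000011111111 = 24831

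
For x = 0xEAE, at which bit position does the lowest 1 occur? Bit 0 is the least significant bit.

0xEAE = 111010101110
Trailing zeros: 1, so the lowest set bit is bit 1 (value 2).

1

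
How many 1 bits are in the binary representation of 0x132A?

0x132A = 1001100101010
Count the 1s: 1 + 1 + 1 + 1 + 1 + 1 = 6

6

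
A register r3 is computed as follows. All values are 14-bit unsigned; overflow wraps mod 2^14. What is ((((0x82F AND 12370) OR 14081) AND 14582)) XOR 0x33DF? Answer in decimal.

0x82F = 00100000101111
12370 = 11000001010010
→ AND → 00000000000010 = 2
14081 = 11011100000001
→ OR → 11011100000011 = 14083
14582 = 11100011110110
→ AND → 11000000000010 = 12290
0x33DF = 11001111011111
→ XOR → 00001111011101 = 989

989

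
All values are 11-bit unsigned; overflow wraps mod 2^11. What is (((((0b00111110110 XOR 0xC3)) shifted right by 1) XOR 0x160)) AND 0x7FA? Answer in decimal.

506

0b00111110110 = 00111110110
0xC3 = 00011000011
→ XOR → 00100110101 = 309
→ shifted right by 1 → 00010011010 = 154
0x160 = 00101100000
→ XOR → 00111111010 = 506
0x7FA = 11111111010
→ AND → 00111111010 = 506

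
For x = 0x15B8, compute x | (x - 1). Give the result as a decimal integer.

x = 1010110111000 = 5560
x - 1 = 1010110110111
OR    = 1010110111111 = 5567
(x | (x - 1) sets all bits below the lowest set bit.)

5567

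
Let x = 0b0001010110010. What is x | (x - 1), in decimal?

691

x = 1010110010 = 690
x - 1 = 1010110001
OR    = 1010110011 = 691
(x | (x - 1) sets all bits below the lowest set bit.)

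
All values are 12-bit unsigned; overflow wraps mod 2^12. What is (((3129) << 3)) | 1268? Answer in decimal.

3129 = 110000111001
→ << 3 (mod 2^12) → 000111001000 = 456
1268 = 010011110100
→ | → 010111111100 = 1532

1532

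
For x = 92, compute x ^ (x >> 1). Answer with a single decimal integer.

114

x = 1011100 = 92
x>>1 = 0101110
XOR  = 1110010 = 114
(x ^ (x >> 1) gives the standard binary-reflected Gray code of x.)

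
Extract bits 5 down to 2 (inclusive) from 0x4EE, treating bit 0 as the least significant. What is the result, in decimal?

v = 10011101110
Shift right by 2: 100111011
Mask low 4 bits: 1011 = 11

11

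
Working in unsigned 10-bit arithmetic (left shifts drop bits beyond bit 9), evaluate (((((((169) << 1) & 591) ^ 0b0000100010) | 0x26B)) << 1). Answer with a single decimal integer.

214

169 = 0010101001
→ << 1 (mod 2^10) → 0101010010 = 338
591 = 1001001111
→ & → 0001000010 = 66
0b0000100010 = 0000100010
→ ^ → 0001100000 = 96
0x26B = 1001101011
→ | → 1001101011 = 619
→ << 1 (mod 2^10) → 0011010110 = 214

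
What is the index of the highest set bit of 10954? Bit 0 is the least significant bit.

13

10954 = 10101011001010
The topmost 1 is at position 13 (since 2^13 = 8192 ≤ 10954 < 16384).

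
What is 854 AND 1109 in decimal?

84

854 = 01101010110
1109 = 10001010101
AND → 00001010100 = 84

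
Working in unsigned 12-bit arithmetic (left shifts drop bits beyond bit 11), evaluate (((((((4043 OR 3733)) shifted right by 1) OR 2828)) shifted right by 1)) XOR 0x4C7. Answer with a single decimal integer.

4043 = 111111001011
3733 = 111010010101
→ OR → 111111011111 = 4063
→ shifted right by 1 → 011111101111 = 2031
2828 = 101100001100
→ OR → 111111101111 = 4079
→ shifted right by 1 → 011111110111 = 2039
0x4C7 = 010011000111
→ XOR → 001100110000 = 816

816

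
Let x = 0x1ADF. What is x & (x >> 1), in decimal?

2127

x = 1101011011111 = 6879
x>>1 = 0110101101111
AND  = 0100001001111 = 2127
(x & (x >> 1) has a 1 wherever x has two consecutive 1 bits.)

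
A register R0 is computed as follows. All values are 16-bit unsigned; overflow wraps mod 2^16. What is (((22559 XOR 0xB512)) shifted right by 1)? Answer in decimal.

22559 = 0101100000011111
0xB512 = 1011010100010010
→ XOR → 1110110100001101 = 60685
→ shifted right by 1 → 0111011010000110 = 30342

30342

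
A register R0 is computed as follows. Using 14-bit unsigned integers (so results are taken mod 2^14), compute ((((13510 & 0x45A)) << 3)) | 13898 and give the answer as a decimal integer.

13914

13510 = 11010011000110
0x45A = 00010001011010
→ & → 00010001000010 = 1090
→ << 3 (mod 2^14) → 10001000010000 = 8720
13898 = 11011001001010
→ | → 11011001011010 = 13914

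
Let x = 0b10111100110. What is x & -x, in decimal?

x = 10111100110 = 1510
-x (two's complement) = …01000011010
AND   = 00000000010 = 2
(x & -x isolates the lowest set bit of x.)

2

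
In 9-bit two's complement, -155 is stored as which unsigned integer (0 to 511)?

357

155 in 9 bits: 010011011
Invert: 101100100
Add 1:  101100101 = 357
(Check: 2^9 - 155 = 512 - 155 = 357.)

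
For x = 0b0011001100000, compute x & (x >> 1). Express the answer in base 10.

544

x = 11001100000 = 1632
x>>1 = 01100110000
AND  = 01000100000 = 544
(x & (x >> 1) has a 1 wherever x has two consecutive 1 bits.)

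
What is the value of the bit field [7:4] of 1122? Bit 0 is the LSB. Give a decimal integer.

v = 10001100010
Shift right by 4: 1000110
Mask low 4 bits: 0110 = 6

6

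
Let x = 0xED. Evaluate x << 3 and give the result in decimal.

1896

0xED = 00011101101
shift left by 3 → 11101101000 = 1896
(equivalently, 237 × 2^3 = 237 × 8)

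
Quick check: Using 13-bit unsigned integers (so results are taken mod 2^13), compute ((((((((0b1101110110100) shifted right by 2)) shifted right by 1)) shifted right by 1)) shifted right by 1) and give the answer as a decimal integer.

221

0b1101110110100 = 1101110110100
→ shifted right by 2 → 0011011101101 = 1773
→ shifted right by 1 → 0001101110110 = 886
→ shifted right by 1 → 0000110111011 = 443
→ shifted right by 1 → 0000011011101 = 221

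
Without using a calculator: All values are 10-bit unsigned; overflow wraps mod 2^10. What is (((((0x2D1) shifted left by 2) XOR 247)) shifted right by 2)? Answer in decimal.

0x2D1 = 1011010001
→ shifted left by 2 (mod 2^10) → 1101000100 = 836
247 = 0011110111
→ XOR → 1110110011 = 947
→ shifted right by 2 → 0011101100 = 236

236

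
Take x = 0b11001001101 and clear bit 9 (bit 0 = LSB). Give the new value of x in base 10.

1101

x = 11001001101
bit 9 is currently 1; clear it via x & ~(1 << 9) = x & ~512
→ 10001001101 = 1101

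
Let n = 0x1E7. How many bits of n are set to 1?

0x1E7 = 111100111
Count the 1s: 1 + 1 + 1 + 1 + 1 + 1 + 1 = 7

7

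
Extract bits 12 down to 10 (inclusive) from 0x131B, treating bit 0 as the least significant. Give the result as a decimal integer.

v = 1001100011011
Shift right by 10: 100
Mask low 3 bits: 100 = 4

4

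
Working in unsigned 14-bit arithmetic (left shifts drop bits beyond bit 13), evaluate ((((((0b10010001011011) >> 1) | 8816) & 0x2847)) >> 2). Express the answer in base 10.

2065

0b10010001011011 = 10010001011011
→ >> 1 → 01001000101101 = 4653
8816 = 10001001110000
→ | → 11001001111101 = 12925
0x2847 = 10100001000111
→ & → 10000001000101 = 8261
→ >> 2 → 00100000010001 = 2065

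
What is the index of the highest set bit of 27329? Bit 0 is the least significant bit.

27329 = 110101011000001
The topmost 1 is at position 14 (since 2^14 = 16384 ≤ 27329 < 32768).

14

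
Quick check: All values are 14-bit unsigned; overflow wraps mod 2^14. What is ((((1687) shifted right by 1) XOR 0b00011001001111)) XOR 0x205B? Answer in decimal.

1687 = 00011010010111
→ shifted right by 1 → 00001101001011 = 843
0b00011001001111 = 00011001001111
→ XOR → 00010100000100 = 1284
0x205B = 10000001011011
→ XOR → 10010101011111 = 9567

9567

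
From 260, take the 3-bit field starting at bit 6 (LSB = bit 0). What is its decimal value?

v = 100000100
Shift right by 6: 100
Mask low 3 bits: 100 = 4

4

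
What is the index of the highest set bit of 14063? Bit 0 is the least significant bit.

14063 = 11011011101111
The topmost 1 is at position 13 (since 2^13 = 8192 ≤ 14063 < 16384).

13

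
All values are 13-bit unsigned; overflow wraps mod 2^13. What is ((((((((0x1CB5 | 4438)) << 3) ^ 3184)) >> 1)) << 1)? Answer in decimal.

0x1CB5 = 1110010110101
4438 = 1000101010110
→ | → 1110111110111 = 7671
→ << 3 (mod 2^13) → 0111110111000 = 4024
3184 = 0110001110000
→ ^ → 0001111001000 = 968
→ >> 1 → 0000111100100 = 484
→ << 1 (mod 2^13) → 0001111001000 = 968

968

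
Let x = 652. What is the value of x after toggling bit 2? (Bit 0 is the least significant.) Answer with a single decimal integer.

x = 01010001100
bit 2 is currently 1; toggle it via x ^ (1 << 2) = x ^ 4
→ 01010001000 = 648

648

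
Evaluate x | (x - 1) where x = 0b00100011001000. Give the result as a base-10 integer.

x = 100011001000 = 2248
x - 1 = 100011000111
OR    = 100011001111 = 2255
(x | (x - 1) sets all bits below the lowest set bit.)

2255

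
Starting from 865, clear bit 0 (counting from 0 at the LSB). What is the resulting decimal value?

x = 1101100001
bit 0 is currently 1; clear it via x & ~(1 << 0) = x & ~1
→ 1101100000 = 864

864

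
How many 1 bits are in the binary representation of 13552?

7

13552 = 11010011110000
Count the 1s: 1 + 1 + 1 + 1 + 1 + 1 + 1 = 7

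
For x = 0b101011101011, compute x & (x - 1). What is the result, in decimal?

2794

x = 101011101011 = 2795
x - 1 = 101011101010
AND   = 101011101010 = 2794
(x & (x - 1) clears the lowest set bit of x.)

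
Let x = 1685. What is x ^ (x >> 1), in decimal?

x = 11010010101 = 1685
x>>1 = 01101001010
XOR  = 10111011111 = 1503
(x ^ (x >> 1) gives the standard binary-reflected Gray code of x.)

1503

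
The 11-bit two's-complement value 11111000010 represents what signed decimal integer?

-62

pattern = 11111000010 (MSB is 1 ⇒ negative)
Invert: 00000111101, add 1 → 00000111110 = 62, so the value is -62.
(Equivalently: 1986 - 2^11 = 1986 - 2048 = -62.)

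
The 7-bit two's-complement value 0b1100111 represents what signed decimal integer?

pattern = 1100111 (MSB is 1 ⇒ negative)
Invert: 0011000, add 1 → 0011001 = 25, so the value is -25.
(Equivalently: 103 - 2^7 = 103 - 128 = -25.)

-25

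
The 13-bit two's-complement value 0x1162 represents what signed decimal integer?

-3742

pattern = 1000101100010 (MSB is 1 ⇒ negative)
Invert: 0111010011101, add 1 → 0111010011110 = 3742, so the value is -3742.
(Equivalently: 4450 - 2^13 = 4450 - 8192 = -3742.)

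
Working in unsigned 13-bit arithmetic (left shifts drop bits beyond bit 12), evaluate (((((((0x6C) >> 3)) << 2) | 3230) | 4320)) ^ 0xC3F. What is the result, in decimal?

4289

0x6C = 0000001101100
→ >> 3 → 0000000001101 = 13
→ << 2 (mod 2^13) → 0000000110100 = 52
3230 = 0110010011110
→ | → 0110010111110 = 3262
4320 = 1000011100000
→ | → 1110011111110 = 7422
0xC3F = 0110000111111
→ ^ → 1000011000001 = 4289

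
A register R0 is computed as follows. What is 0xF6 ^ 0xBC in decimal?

0xF6 = 11110110
0xBC = 10111100
XOR → 01001010 = 74

74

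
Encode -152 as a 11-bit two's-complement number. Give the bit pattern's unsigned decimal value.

1896

152 in 11 bits: 00010011000
Invert: 11101100111
Add 1:  11101101000 = 1896
(Check: 2^11 - 152 = 2048 - 152 = 1896.)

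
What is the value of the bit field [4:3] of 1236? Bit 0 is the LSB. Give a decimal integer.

v = 10011010100
Shift right by 3: 10011010
Mask low 2 bits: 10 = 2

2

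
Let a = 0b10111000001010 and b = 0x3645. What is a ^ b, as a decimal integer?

6223

a = 10111000001010
0x3645 = 11011001000101
XOR → 01100001001111 = 6223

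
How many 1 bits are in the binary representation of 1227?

6

1227 = 10011001011
Count the 1s: 1 + 1 + 1 + 1 + 1 + 1 = 6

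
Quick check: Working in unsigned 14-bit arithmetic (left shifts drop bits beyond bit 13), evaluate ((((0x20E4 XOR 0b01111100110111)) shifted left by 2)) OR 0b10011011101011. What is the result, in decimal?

16367

0x20E4 = 10000011100100
0b01111100110111 = 01111100110111
→ XOR → 11111111010011 = 16339
→ shifted left by 2 (mod 2^14) → 11111101001100 = 16204
0b10011011101011 = 10011011101011
→ OR → 11111111101111 = 16367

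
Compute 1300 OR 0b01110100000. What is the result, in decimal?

1300 = 10100010100
b = 01110100000
 OR → 11110110100 = 1972

1972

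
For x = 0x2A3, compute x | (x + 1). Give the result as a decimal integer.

x = 1010100011 = 675
x + 1 = 1010100100
OR    = 1010100111 = 679
(x | (x + 1) sets the lowest cleared bit.)

679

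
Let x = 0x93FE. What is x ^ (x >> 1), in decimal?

x = 1001001111111110 = 37886
x>>1 = 0100100111111111
XOR  = 1101101000000001 = 55809
(x ^ (x >> 1) gives the standard binary-reflected Gray code of x.)

55809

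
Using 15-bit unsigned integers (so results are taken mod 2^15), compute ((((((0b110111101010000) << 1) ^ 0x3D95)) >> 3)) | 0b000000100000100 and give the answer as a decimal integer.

3430

0b110111101010000 = 110111101010000
→ << 1 (mod 2^15) → 101111010100000 = 24224
0x3D95 = 011110110010101
→ ^ → 110001100110101 = 25397
→ >> 3 → 000110001100110 = 3174
0b000000100000100 = 000000100000100
→ | → 000110101100110 = 3430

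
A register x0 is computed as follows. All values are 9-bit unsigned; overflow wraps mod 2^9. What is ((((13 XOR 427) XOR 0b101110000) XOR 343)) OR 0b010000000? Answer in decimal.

385

13 = 000001101
427 = 110101011
→ XOR → 110100110 = 422
0b101110000 = 101110000
→ XOR → 011010110 = 214
343 = 101010111
→ XOR → 110000001 = 385
0b010000000 = 010000000
→ OR → 110000001 = 385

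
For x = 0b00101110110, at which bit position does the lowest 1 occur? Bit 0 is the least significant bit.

1

0b00101110110 = 101110110
Trailing zeros: 1, so the lowest set bit is bit 1 (value 2).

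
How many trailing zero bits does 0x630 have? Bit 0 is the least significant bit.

4

0x630 = 11000110000
Trailing zeros: 4, so the lowest set bit is bit 4 (value 16).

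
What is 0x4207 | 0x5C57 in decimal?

0x4207 = 100001000000111
0x5C57 = 101110001010111
 OR → 101111001010111 = 24151

24151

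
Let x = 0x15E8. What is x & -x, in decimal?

x = 1010111101000 = 5608
-x (two's complement) = …0101000011000
AND   = 0000000001000 = 8
(x & -x isolates the lowest set bit of x.)

8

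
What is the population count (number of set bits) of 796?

796 = 1100011100
Count the 1s: 1 + 1 + 1 + 1 + 1 = 5

5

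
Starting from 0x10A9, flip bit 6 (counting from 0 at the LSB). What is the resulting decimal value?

x = 1000010101001
bit 6 is currently 0; toggle it via x ^ (1 << 6) = x ^ 64
→ 1000011101001 = 4329

4329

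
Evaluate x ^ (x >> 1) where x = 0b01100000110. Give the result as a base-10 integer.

x = 1100000110 = 774
x>>1 = 0110000011
XOR  = 1010000101 = 645
(x ^ (x >> 1) gives the standard binary-reflected Gray code of x.)

645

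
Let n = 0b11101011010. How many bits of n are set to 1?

7

n = 11101011010
Count the 1s: 1 + 1 + 1 + 1 + 1 + 1 + 1 = 7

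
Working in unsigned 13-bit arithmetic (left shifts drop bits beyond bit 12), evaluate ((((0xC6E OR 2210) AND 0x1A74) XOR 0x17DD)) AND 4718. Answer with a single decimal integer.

0xC6E = 0110001101110
2210 = 0100010100010
→ OR → 0110011101110 = 3310
0x1A74 = 1101001110100
→ AND → 0100001100100 = 2148
0x17DD = 1011111011101
→ XOR → 1111110111001 = 8121
4718 = 1001001101110
→ AND → 1001000101000 = 4648

4648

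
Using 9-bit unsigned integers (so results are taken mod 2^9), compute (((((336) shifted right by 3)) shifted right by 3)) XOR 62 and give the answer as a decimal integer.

336 = 101010000
→ shifted right by 3 → 000101010 = 42
→ shifted right by 3 → 000000101 = 5
62 = 000111110
→ XOR → 000111011 = 59

59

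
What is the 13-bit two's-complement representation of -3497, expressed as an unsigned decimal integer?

4695

3497 in 13 bits: 0110110101001
Invert: 1001001010110
Add 1:  1001001010111 = 4695
(Check: 2^13 - 3497 = 8192 - 3497 = 4695.)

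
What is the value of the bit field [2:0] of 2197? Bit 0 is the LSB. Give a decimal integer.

v = 100010010101
Shift right by 0: 100010010101
Mask low 3 bits: 101 = 5

5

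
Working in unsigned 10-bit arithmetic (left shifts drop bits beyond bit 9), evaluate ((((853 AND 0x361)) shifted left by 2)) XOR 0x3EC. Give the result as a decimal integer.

744

853 = 1101010101
0x361 = 1101100001
→ AND → 1101000001 = 833
→ shifted left by 2 (mod 2^10) → 0100000100 = 260
0x3EC = 1111101100
→ XOR → 1011101000 = 744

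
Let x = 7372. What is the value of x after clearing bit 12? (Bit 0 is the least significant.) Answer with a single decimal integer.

3276

x = 1110011001100
bit 12 is currently 1; clear it via x & ~(1 << 12) = x & ~4096
→ 0110011001100 = 3276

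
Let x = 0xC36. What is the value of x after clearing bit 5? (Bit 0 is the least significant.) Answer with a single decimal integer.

x = 110000110110
bit 5 is currently 1; clear it via x & ~(1 << 5) = x & ~32
→ 110000010110 = 3094

3094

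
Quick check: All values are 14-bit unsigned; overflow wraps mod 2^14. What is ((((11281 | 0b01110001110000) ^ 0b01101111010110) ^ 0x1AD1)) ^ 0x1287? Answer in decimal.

11281 = 10110000010001
0b01110001110000 = 01110001110000
→ | → 11110001110001 = 15473
0b01101111010110 = 01101111010110
→ ^ → 10011110100111 = 10151
0x1AD1 = 01101011010001
→ ^ → 11110101110110 = 15734
0x1287 = 01001010000111
→ ^ → 10111111110001 = 12273

12273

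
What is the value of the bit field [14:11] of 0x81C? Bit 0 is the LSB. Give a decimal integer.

v = 000100000011100
Shift right by 11: 0001
Mask low 4 bits: 0001 = 1

1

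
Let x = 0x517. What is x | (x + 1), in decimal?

1311

x = 10100010111 = 1303
x + 1 = 10100011000
OR    = 10100011111 = 1311
(x | (x + 1) sets the lowest cleared bit.)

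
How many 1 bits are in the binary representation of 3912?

3912 = 111101001000
Count the 1s: 1 + 1 + 1 + 1 + 1 + 1 = 6

6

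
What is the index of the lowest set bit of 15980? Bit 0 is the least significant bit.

2

15980 = 11111001101100
Trailing zeros: 2, so the lowest set bit is bit 2 (value 4).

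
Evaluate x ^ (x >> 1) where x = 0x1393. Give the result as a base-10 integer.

6746

x = 1001110010011 = 5011
x>>1 = 0100111001001
XOR  = 1101001011010 = 6746
(x ^ (x >> 1) gives the standard binary-reflected Gray code of x.)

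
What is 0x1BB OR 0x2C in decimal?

447

0x1BB = 110111011
0x2C = 000101100
 OR → 110111111 = 447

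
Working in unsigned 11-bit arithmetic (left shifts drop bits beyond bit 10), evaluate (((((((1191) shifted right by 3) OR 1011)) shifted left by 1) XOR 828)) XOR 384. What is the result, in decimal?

1362

1191 = 10010100111
→ shifted right by 3 → 00010010100 = 148
1011 = 01111110011
→ OR → 01111110111 = 1015
→ shifted left by 1 (mod 2^11) → 11111101110 = 2030
828 = 01100111100
→ XOR → 10011010010 = 1234
384 = 00110000000
→ XOR → 10101010010 = 1362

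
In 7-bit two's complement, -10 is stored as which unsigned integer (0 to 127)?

118

10 in 7 bits: 0001010
Invert: 1110101
Add 1:  1110110 = 118
(Check: 2^7 - 10 = 128 - 10 = 118.)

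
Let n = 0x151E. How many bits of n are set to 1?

7

0x151E = 1010100011110
Count the 1s: 1 + 1 + 1 + 1 + 1 + 1 + 1 = 7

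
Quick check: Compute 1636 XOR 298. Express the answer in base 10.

1870

1636 = 11001100100
298 = 00100101010
XOR → 11101001110 = 1870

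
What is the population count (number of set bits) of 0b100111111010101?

10

n = 100111111010101
Count the 1s: 1 + 1 + 1 + 1 + 1 + 1 + 1 + 1 + 1 + 1 = 10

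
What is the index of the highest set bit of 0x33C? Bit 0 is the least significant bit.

9

0x33C = 1100111100
The topmost 1 is at position 9 (since 2^9 = 512 ≤ 828 < 1024).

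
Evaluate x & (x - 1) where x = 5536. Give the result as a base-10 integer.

5504

x = 1010110100000 = 5536
x - 1 = 1010110011111
AND   = 1010110000000 = 5504
(x & (x - 1) clears the lowest set bit of x.)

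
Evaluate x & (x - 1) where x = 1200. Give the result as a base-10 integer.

x = 10010110000 = 1200
x - 1 = 10010101111
AND   = 10010100000 = 1184
(x & (x - 1) clears the lowest set bit of x.)

1184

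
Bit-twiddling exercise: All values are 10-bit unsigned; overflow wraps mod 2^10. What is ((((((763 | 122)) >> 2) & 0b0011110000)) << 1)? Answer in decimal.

352

763 = 1011111011
122 = 0001111010
→ | → 1011111011 = 763
→ >> 2 → 0010111110 = 190
0b0011110000 = 0011110000
→ & → 0010110000 = 176
→ << 1 (mod 2^10) → 0101100000 = 352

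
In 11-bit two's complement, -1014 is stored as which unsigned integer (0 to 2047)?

1014 in 11 bits: 01111110110
Invert: 10000001001
Add 1:  10000001010 = 1034
(Check: 2^11 - 1014 = 2048 - 1014 = 1034.)

1034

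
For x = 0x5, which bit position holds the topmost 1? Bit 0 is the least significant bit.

2

0x5 = 101
The topmost 1 is at position 2 (since 2^2 = 4 ≤ 5 < 8).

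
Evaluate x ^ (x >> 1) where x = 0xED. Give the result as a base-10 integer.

x = 11101101 = 237
x>>1 = 01110110
XOR  = 10011011 = 155
(x ^ (x >> 1) gives the standard binary-reflected Gray code of x.)

155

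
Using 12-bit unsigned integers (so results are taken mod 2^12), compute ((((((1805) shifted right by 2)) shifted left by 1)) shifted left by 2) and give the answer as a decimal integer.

1805 = 011100001101
→ shifted right by 2 → 000111000011 = 451
→ shifted left by 1 (mod 2^12) → 001110000110 = 902
→ shifted left by 2 (mod 2^12) → 111000011000 = 3608

3608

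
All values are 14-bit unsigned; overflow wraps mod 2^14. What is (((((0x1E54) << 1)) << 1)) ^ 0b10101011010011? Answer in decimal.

0x1E54 = 01111001010100
→ << 1 (mod 2^14) → 11110010101000 = 15528
→ << 1 (mod 2^14) → 11100101010000 = 14672
0b10101011010011 = 10101011010011
→ ^ → 01001110000011 = 4995

4995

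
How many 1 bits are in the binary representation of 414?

6

414 = 110011110
Count the 1s: 1 + 1 + 1 + 1 + 1 + 1 = 6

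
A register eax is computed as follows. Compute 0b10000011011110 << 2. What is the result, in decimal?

x = 0010000011011110
shift left by 2 → 1000001101111000 = 33656
(equivalently, 8414 × 2^2 = 8414 × 4)

33656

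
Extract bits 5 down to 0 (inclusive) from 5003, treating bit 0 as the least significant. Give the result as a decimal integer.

11

v = 1001110001011
Shift right by 0: 1001110001011
Mask low 6 bits: 001011 = 11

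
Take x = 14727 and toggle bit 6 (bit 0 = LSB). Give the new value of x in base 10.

14791

x = 11100110000111
bit 6 is currently 0; toggle it via x ^ (1 << 6) = x ^ 64
→ 11100111000111 = 14791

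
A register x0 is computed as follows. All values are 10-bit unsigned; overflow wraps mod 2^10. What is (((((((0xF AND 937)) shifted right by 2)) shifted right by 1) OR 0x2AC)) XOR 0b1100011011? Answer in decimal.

438

0xF = 0000001111
937 = 1110101001
→ AND → 0000001001 = 9
→ shifted right by 2 → 0000000010 = 2
→ shifted right by 1 → 0000000001 = 1
0x2AC = 1010101100
→ OR → 1010101101 = 685
0b1100011011 = 1100011011
→ XOR → 0110110110 = 438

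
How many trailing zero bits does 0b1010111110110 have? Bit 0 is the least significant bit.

0b1010111110110 = 1010111110110
Trailing zeros: 1, so the lowest set bit is bit 1 (value 2).

1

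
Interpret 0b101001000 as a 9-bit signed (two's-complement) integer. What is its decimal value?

-184

pattern = 101001000 (MSB is 1 ⇒ negative)
Invert: 010110111, add 1 → 010111000 = 184, so the value is -184.
(Equivalently: 328 - 2^9 = 328 - 512 = -184.)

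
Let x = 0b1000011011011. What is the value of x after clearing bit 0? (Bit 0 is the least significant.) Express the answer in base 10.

4314

x = 1000011011011
bit 0 is currently 1; clear it via x & ~(1 << 0) = x & ~1
→ 1000011011010 = 4314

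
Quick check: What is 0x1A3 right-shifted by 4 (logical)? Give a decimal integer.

0x1A3 = 110100011
shift right by 4 → 000011010 = 26
(equivalently, floor(419 / 16))

26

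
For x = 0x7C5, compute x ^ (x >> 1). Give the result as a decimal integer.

x = 11111000101 = 1989
x>>1 = 01111100010
XOR  = 10000100111 = 1063
(x ^ (x >> 1) gives the standard binary-reflected Gray code of x.)

1063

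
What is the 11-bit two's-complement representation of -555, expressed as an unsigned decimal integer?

555 in 11 bits: 01000101011
Invert: 10111010100
Add 1:  10111010101 = 1493
(Check: 2^11 - 555 = 2048 - 555 = 1493.)

1493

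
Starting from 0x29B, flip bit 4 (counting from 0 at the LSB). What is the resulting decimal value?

x = 1010011011
bit 4 is currently 1; toggle it via x ^ (1 << 4) = x ^ 16
→ 1010001011 = 651

651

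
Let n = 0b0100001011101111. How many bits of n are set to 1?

n = 100001011101111
Count the 1s: 1 + 1 + 1 + 1 + 1 + 1 + 1 + 1 + 1 = 9

9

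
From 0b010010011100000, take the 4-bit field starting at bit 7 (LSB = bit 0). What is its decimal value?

9

v = 010010011100000
Shift right by 7: 01001001
Mask low 4 bits: 1001 = 9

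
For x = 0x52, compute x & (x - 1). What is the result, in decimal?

80

x = 1010010 = 82
x - 1 = 1010001
AND   = 1010000 = 80
(x & (x - 1) clears the lowest set bit of x.)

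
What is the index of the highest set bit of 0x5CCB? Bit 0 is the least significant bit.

14

0x5CCB = 101110011001011
The topmost 1 is at position 14 (since 2^14 = 16384 ≤ 23755 < 32768).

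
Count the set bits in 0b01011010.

4

n = 1011010
Count the 1s: 1 + 1 + 1 + 1 = 4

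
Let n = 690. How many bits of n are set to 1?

690 = 1010110010
Count the 1s: 1 + 1 + 1 + 1 + 1 = 5

5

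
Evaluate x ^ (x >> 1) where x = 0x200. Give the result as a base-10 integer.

768

x = 1000000000 = 512
x>>1 = 0100000000
XOR  = 1100000000 = 768
(x ^ (x >> 1) gives the standard binary-reflected Gray code of x.)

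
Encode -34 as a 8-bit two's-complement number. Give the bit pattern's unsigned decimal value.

222

34 in 8 bits: 00100010
Invert: 11011101
Add 1:  11011110 = 222
(Check: 2^8 - 34 = 256 - 34 = 222.)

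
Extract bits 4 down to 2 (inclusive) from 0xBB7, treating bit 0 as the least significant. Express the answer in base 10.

5

v = 101110110111
Shift right by 2: 1011101101
Mask low 3 bits: 101 = 5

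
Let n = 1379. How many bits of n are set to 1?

1379 = 10101100011
Count the 1s: 1 + 1 + 1 + 1 + 1 + 1 = 6

6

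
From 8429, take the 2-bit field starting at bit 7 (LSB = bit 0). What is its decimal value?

v = 10000011101101
Shift right by 7: 1000001
Mask low 2 bits: 01 = 1

1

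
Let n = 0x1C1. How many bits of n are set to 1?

4

0x1C1 = 111000001
Count the 1s: 1 + 1 + 1 + 1 = 4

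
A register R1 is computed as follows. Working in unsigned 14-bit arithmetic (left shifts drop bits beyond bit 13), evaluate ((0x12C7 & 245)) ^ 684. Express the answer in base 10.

0x12C7 = 01001011000111
245 = 00000011110101
→ & → 00000011000101 = 197
684 = 00001010101100
→ ^ → 00001001101001 = 617

617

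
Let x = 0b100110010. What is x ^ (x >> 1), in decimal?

x = 100110010 = 306
x>>1 = 010011001
XOR  = 110101011 = 427
(x ^ (x >> 1) gives the standard binary-reflected Gray code of x.)

427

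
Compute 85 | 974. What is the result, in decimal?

991

85 = 0001010101
974 = 1111001110
 OR → 1111011111 = 991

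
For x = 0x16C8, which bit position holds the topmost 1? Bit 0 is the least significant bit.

0x16C8 = 1011011001000
The topmost 1 is at position 12 (since 2^12 = 4096 ≤ 5832 < 8192).

12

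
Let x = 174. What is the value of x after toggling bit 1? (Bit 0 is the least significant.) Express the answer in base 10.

x = 010101110
bit 1 is currently 1; toggle it via x ^ (1 << 1) = x ^ 2
→ 010101100 = 172

172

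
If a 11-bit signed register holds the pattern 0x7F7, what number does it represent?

-9

pattern = 11111110111 (MSB is 1 ⇒ negative)
Invert: 00000001000, add 1 → 00000001001 = 9, so the value is -9.
(Equivalently: 2039 - 2^11 = 2039 - 2048 = -9.)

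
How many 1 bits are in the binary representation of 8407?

8407 = 10000011010111
Count the 1s: 1 + 1 + 1 + 1 + 1 + 1 + 1 = 7

7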